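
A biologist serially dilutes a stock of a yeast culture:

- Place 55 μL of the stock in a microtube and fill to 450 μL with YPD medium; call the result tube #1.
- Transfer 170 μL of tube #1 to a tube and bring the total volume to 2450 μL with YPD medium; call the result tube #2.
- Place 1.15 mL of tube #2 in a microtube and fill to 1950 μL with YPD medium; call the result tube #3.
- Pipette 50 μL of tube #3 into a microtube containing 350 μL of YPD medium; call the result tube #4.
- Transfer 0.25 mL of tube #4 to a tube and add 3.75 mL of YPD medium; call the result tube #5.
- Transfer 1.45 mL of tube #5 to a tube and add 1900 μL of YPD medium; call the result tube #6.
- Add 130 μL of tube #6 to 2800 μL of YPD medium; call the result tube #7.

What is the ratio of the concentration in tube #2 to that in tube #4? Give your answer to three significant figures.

Step 1: 55 μL brought to 450 μL → factor 450/55 = 8.1818
Step 2: 170 μL brought to 2450 μL → factor 2450/170 = 14.412
Step 3: 1.15 mL brought to 1950 μL → factor 1.95/1.15 = 1.6957
Step 4: 50 μL + 350 μL = 400 μL total → factor 400/50 = 8
Dilution factor to tube #2 = 117.91; to tube #4 = 1599.5
[tube #2]/[tube #4] = (factor to tube #4)/(factor to tube #2) = 1599.5/117.91 = 13.6

13.6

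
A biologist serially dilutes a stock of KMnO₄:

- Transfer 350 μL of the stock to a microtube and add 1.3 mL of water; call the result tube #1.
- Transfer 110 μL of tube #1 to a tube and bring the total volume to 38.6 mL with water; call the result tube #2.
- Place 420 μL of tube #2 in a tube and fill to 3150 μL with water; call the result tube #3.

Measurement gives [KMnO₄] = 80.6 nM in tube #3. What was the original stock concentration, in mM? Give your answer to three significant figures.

Step 1: 350 μL + 1.3 mL = 1650 μL total → factor 1650/350 = 4.7143
Step 2: 110 μL brought to 38.6 mL → factor 38600/110 = 350.91
Step 3: 420 μL brought to 3150 μL → factor 3150/420 = 7.5
Overall dilution factor = 4.7143 × 350.91 × 7.5 = 12407
Stock = 80.6 nM × 12407 = 1.000 × 10^6 nM = 1.00 mM

1.00 mM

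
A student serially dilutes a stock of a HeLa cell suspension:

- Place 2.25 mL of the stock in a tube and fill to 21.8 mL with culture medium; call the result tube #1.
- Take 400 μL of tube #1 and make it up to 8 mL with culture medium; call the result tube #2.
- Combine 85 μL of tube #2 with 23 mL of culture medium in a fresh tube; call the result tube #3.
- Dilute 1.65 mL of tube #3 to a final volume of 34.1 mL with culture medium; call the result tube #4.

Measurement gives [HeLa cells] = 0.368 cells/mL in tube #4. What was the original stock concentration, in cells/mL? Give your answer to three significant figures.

Step 1: 2.25 mL brought to 21.8 mL → factor 21.8/2.25 = 9.6889
Step 2: 400 μL brought to 8 mL → factor 8000/400 = 20
Step 3: 85 μL + 23 mL = 23085 μL total → factor 23085/85 = 271.59
Step 4: 1.65 mL brought to 34.1 mL → factor 34.1/1.65 = 20.667
Overall dilution factor = 9.6889 × 20 × 271.59 × 20.667 = 1.0876 × 10^6
Stock = 0.368 cells/mL × 1.0876 × 10^6 = 4.00 × 10^5 cells/mL

4.00 × 10^5 cells/mL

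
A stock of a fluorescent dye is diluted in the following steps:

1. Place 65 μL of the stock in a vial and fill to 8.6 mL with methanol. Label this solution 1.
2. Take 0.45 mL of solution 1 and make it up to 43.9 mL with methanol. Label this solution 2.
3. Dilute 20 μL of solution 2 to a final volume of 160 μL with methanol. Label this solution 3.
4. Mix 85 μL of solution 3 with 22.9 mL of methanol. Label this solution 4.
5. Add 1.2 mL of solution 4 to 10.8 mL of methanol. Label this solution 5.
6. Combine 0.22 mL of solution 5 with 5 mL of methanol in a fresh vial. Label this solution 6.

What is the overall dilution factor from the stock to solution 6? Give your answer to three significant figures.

6.63 × 10^9

Step 1: 65 μL brought to 8.6 mL → factor 8600/65 = 132.31
Step 2: 0.45 mL brought to 43.9 mL → factor 43.9/0.45 = 97.556
Step 3: 20 μL brought to 160 μL → factor 160/20 = 8
Step 4: 85 μL + 22.9 mL = 22985 μL total → factor 22985/85 = 270.41
Step 5: 1.2 mL + 10.8 mL = 12 mL total → factor 12/1.2 = 10
Step 6: 0.22 mL + 5 mL = 5.22 mL total → factor 5.22/0.22 = 23.727
Overall dilution factor = 132.31 × 97.556 × 8 × 270.41 × 10 × 23.727 = 6.6252 × 10^9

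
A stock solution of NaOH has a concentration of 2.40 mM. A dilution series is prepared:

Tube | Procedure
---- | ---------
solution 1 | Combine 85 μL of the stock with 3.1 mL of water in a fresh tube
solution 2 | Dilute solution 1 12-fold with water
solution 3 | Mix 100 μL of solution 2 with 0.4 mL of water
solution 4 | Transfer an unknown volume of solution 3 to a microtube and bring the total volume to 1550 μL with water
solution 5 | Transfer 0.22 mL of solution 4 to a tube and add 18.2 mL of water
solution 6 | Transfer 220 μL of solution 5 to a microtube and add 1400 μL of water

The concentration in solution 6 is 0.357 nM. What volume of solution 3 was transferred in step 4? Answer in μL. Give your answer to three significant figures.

320 μL

Step 1: 85 μL + 3.1 mL = 3185 μL total → factor 3185/85 = 37.471
Step 2: 12-fold → factor 12
Step 3: 100 μL + 0.4 mL = 500 μL total → factor 500/100 = 5
Step 4: v brought to 1550 μL → factor = 1550 μL/v
Step 5: 0.22 mL + 18.2 mL = 18.42 mL total → factor 18.42/0.22 = 83.727
Step 6: 220 μL + 1400 μL = 1620 μL total → factor 1620/220 = 7.3636
Product of known-step factors = 1.3861 × 10^6
Overall factor = 2.40 mM / (0.357 nM) = 6.7227 × 10^6
Step-4 factor = 6.7227 × 10^6 / 1.3861 × 10^6 = 4.85
v = 1550 μL / 4.85 = 320 μL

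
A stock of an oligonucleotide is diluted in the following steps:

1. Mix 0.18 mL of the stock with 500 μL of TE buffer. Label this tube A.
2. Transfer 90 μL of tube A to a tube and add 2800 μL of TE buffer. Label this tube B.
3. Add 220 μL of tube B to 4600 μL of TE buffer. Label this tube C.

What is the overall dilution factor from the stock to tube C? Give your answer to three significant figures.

Step 1: 0.18 mL + 500 μL = 0.68 mL total → factor 0.68/0.18 = 3.7778
Step 2: 90 μL + 2800 μL = 2890 μL total → factor 2890/90 = 32.111
Step 3: 220 μL + 4600 μL = 4820 μL total → factor 4820/220 = 21.909
Overall dilution factor = 3.7778 × 32.111 × 21.909 = 2657.8

2.66 × 10^3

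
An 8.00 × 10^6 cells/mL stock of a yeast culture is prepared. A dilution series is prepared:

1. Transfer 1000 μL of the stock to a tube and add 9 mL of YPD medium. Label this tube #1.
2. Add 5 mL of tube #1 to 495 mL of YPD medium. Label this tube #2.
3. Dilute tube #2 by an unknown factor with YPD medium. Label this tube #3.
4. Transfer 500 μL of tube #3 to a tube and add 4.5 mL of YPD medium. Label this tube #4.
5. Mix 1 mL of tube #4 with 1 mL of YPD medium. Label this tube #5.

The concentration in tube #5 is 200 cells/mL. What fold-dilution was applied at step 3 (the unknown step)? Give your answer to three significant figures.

Step 1: 1000 μL + 9 mL = 10000 μL total → factor 10000/1000 = 10
Step 2: 5 mL + 495 mL = 500 mL total → factor 500/5 = 100
Step 3: unknown factor x
Step 4: 500 μL + 4.5 mL = 5000 μL total → factor 5000/500 = 10
Step 5: 1 mL + 1 mL = 2 mL total → factor 2/1 = 2
Product of known-step factors = 20000
Overall factor = 8.00 × 10^6 cells/mL / (200 cells/mL) = 40000
x = 40000 / 20000 = 2.00

2.00-fold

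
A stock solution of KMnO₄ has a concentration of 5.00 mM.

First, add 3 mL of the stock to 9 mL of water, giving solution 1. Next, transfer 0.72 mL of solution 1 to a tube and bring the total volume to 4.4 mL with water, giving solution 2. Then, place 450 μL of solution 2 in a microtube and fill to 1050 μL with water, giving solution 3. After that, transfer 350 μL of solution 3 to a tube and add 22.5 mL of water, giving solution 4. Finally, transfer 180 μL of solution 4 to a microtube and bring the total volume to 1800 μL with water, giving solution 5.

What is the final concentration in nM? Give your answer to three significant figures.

134 nM

Step 1: 3 mL + 9 mL = 12 mL total → factor 12/3 = 4
Step 2: 0.72 mL brought to 4.4 mL → factor 4.4/0.72 = 6.1111
Step 3: 450 μL brought to 1050 μL → factor 1050/450 = 2.3333
Step 4: 350 μL + 22.5 mL = 22850 μL total → factor 22850/350 = 65.286
Step 5: 180 μL brought to 1800 μL → factor 1800/180 = 10
Overall dilution factor = 4 × 6.1111 × 2.3333 × 65.286 × 10 = 37237
Final = 5.00 mM / 37237 = 0.0001343 mM = 134 nM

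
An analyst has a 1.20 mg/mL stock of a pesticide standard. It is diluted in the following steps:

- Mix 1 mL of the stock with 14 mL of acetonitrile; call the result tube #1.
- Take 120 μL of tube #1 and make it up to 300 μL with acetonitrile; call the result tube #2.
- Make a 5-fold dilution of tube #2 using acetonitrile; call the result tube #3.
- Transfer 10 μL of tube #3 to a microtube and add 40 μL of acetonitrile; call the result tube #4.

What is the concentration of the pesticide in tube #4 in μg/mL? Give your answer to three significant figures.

1.28 μg/mL

Step 1: 1 mL + 14 mL = 15 mL total → factor 15/1 = 15
Step 2: 120 μL brought to 300 μL → factor 300/120 = 2.5
Step 3: 5-fold → factor 5
Step 4: 10 μL + 40 μL = 50 μL total → factor 50/10 = 5
Overall dilution factor = 15 × 2.5 × 5 × 5 = 937.5
Final = 1.20 mg/mL / 937.5 = 0.001280 mg/mL = 1.28 μg/mL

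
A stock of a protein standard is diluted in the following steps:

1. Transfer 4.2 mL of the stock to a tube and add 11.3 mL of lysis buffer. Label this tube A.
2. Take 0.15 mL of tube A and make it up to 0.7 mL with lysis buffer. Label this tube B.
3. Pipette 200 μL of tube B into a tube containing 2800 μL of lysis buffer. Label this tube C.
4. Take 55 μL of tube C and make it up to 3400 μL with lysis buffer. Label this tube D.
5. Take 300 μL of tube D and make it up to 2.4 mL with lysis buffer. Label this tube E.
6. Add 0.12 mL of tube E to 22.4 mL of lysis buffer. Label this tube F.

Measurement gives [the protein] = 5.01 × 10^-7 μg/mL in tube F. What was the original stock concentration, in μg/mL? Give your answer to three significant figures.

Step 1: 4.2 mL + 11.3 mL = 15.5 mL total → factor 15.5/4.2 = 3.6905
Step 2: 0.15 mL brought to 0.7 mL → factor 0.7/0.15 = 4.6667
Step 3: 200 μL + 2800 μL = 3000 μL total → factor 3000/200 = 15
Step 4: 55 μL brought to 3400 μL → factor 3400/55 = 61.818
Step 5: 300 μL brought to 2.4 mL → factor 2400/300 = 8
Step 6: 0.12 mL + 22.4 mL = 22.52 mL total → factor 22.52/0.12 = 187.67
Overall dilution factor = 3.6905 × 4.6667 × 15 × 61.818 × 8 × 187.67 = 2.3976 × 10^7
Stock = 5.01 × 10^-7 μg/mL × 2.3976 × 10^7 = 12.0 μg/mL

12.0 μg/mL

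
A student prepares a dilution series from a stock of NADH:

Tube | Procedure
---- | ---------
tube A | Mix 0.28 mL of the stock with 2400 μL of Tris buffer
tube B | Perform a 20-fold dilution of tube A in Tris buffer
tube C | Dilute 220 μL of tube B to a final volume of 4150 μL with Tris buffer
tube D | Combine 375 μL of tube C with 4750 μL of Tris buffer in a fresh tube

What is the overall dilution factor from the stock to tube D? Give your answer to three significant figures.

Step 1: 0.28 mL + 2400 μL = 2.68 mL total → factor 2.68/0.28 = 9.5714
Step 2: 20-fold → factor 20
Step 3: 220 μL brought to 4150 μL → factor 4150/220 = 18.864
Step 4: 375 μL + 4750 μL = 5125 μL total → factor 5125/375 = 13.667
Overall dilution factor = 9.5714 × 20 × 18.864 × 13.667 = 49351

4.94 × 10^4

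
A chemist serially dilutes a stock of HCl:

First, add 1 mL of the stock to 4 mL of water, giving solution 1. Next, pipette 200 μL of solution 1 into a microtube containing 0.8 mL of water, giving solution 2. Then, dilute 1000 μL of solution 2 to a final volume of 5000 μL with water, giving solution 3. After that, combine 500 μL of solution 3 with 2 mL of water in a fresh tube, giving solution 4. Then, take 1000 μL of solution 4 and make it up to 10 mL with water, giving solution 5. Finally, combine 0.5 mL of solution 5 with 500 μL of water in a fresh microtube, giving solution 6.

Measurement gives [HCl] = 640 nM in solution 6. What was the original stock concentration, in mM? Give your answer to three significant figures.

8.00 mM

Step 1: 1 mL + 4 mL = 5 mL total → factor 5/1 = 5
Step 2: 200 μL + 0.8 mL = 1000 μL total → factor 1000/200 = 5
Step 3: 1000 μL brought to 5000 μL → factor 5000/1000 = 5
Step 4: 500 μL + 2 mL = 2500 μL total → factor 2500/500 = 5
Step 5: 1000 μL brought to 10 mL → factor 10000/1000 = 10
Step 6: 0.5 mL + 500 μL = 1 mL total → factor 1/0.5 = 2
Overall dilution factor = 5 × 5 × 5 × 5 × 10 × 2 = 12500
Stock = 640 nM × 12500 = 8.000 × 10^6 nM = 8.00 mM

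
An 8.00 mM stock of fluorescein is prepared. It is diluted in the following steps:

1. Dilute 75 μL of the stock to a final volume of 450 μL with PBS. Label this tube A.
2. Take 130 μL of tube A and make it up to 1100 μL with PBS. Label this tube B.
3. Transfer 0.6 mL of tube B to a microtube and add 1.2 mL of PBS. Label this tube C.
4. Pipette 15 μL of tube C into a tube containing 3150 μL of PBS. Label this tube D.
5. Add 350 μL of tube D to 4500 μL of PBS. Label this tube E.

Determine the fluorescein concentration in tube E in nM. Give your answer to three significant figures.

Step 1: 75 μL brought to 450 μL → factor 450/75 = 6
Step 2: 130 μL brought to 1100 μL → factor 1100/130 = 8.4615
Step 3: 0.6 mL + 1.2 mL = 1.8 mL total → factor 1.8/0.6 = 3
Step 4: 15 μL + 3150 μL = 3165 μL total → factor 3165/15 = 211
Step 5: 350 μL + 4500 μL = 4850 μL total → factor 4850/350 = 13.857
Overall dilution factor = 6 × 8.4615 × 3 × 211 × 13.857 = 4.4533 × 10^5
Final = 8.00 mM / 4.4533 × 10^5 = 1.796 × 10^-5 mM = 18.0 nM

18.0 nM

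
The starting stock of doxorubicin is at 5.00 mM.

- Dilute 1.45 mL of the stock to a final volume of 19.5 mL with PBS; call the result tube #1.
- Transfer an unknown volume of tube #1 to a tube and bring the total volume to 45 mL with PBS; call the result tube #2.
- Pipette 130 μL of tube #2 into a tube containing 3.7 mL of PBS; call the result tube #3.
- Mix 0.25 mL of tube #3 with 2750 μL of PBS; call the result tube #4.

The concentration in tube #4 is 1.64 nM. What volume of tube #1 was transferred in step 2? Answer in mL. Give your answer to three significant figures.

0.0702 mL

Step 1: 1.45 mL brought to 19.5 mL → factor 19.5/1.45 = 13.448
Step 2: v brought to 45 mL → factor = 45 mL/v
Step 3: 130 μL + 3.7 mL = 3830 μL total → factor 3830/130 = 29.462
Step 4: 0.25 mL + 2750 μL = 3 mL total → factor 3/0.25 = 12
Product of known-step factors = 4754.5
Overall factor = 5.00 mM / (1.64 nM) = 3.0488 × 10^6
Step-2 factor = 3.0488 × 10^6 / 4754.5 = 641.24
v = 45 mL / 641.24 = 0.0702 mL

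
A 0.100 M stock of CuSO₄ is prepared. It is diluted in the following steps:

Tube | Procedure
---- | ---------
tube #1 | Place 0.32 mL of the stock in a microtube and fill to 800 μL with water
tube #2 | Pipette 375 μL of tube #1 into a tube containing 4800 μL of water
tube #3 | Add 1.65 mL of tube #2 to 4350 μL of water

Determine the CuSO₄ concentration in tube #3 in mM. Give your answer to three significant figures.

Step 1: 0.32 mL brought to 800 μL → factor 0.8/0.32 = 2.5
Step 2: 375 μL + 4800 μL = 5175 μL total → factor 5175/375 = 13.8
Step 3: 1.65 mL + 4350 μL = 6 mL total → factor 6/1.65 = 3.6364
Overall dilution factor = 2.5 × 13.8 × 3.6364 = 125.45
Final = 0.100 M / 125.45 = 0.0007971 M = 0.797 mM

0.797 mM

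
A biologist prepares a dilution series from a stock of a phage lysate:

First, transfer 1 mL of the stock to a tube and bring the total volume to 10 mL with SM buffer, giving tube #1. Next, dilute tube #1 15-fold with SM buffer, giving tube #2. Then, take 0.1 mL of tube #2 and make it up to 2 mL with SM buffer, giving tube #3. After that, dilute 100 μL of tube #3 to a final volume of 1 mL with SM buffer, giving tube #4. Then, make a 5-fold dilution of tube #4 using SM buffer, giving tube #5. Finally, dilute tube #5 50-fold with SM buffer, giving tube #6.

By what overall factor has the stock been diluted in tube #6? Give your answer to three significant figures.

7.50 × 10^6

Step 1: 1 mL brought to 10 mL → factor 10/1 = 10
Step 2: 15-fold → factor 15
Step 3: 0.1 mL brought to 2 mL → factor 2/0.1 = 20
Step 4: 100 μL brought to 1 mL → factor 1000/100 = 10
Step 5: 5-fold → factor 5
Step 6: 50-fold → factor 50
Overall dilution factor = 10 × 15 × 20 × 10 × 5 × 50 = 7.5 × 10^6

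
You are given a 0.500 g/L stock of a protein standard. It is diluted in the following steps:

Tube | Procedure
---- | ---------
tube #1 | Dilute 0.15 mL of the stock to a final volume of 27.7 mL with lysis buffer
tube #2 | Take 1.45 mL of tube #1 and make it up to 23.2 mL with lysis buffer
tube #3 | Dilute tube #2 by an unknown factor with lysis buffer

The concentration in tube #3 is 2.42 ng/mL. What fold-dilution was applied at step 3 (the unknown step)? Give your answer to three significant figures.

Step 1: 0.15 mL brought to 27.7 mL → factor 27.7/0.15 = 184.67
Step 2: 1.45 mL brought to 23.2 mL → factor 23.2/1.45 = 16
Step 3: unknown factor x
Product of known-step factors = 2954.7
Overall factor = 0.500 g/L / (2.42 ng/mL) = 2.0661 × 10^5
x = 2.0661 × 10^5 / 2954.7 = 69.9

69.9-fold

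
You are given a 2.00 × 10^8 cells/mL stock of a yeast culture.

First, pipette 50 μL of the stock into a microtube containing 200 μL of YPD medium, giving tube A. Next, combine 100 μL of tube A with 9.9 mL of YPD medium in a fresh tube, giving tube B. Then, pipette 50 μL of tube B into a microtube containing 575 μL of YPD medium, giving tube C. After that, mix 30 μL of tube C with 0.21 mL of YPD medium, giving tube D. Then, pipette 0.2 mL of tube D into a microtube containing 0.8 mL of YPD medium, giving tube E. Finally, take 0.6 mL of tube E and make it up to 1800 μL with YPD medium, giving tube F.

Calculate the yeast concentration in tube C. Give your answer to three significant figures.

3.20 × 10^4 cells/mL

Step 1: 50 μL + 200 μL = 250 μL total → factor 250/50 = 5
Step 2: 100 μL + 9.9 mL = 10000 μL total → factor 10000/100 = 100
Step 3: 50 μL + 575 μL = 625 μL total → factor 625/50 = 12.5
Dilution factor through tube C = 5 × 100 × 12.5 = 6250
[tube C] = 2.00 × 10^8 cells/mL / 6250 = 3.20 × 10^4 cells/mL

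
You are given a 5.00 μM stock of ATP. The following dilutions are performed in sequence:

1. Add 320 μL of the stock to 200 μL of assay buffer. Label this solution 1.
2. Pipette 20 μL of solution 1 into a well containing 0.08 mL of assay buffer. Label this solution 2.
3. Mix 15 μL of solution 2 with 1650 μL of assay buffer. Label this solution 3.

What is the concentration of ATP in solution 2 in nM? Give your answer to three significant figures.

Step 1: 320 μL + 200 μL = 520 μL total → factor 520/320 = 1.625
Step 2: 20 μL + 0.08 mL = 100 μL total → factor 100/20 = 5
Dilution factor through solution 2 = 1.625 × 5 = 8.125
[solution 2] = 5.00 μM / 8.125 = 0.6154 μM = 615 nM

615 nM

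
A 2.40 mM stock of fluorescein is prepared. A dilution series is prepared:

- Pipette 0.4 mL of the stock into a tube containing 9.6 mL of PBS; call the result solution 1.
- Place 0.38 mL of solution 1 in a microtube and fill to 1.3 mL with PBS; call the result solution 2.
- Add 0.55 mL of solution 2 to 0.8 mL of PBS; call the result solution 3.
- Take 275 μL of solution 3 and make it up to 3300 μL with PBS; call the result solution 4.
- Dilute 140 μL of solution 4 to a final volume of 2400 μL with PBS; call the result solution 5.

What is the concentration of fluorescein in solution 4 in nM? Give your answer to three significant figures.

953 nM

Step 1: 0.4 mL + 9.6 mL = 10 mL total → factor 10/0.4 = 25
Step 2: 0.38 mL brought to 1.3 mL → factor 1.3/0.38 = 3.4211
Step 3: 0.55 mL + 0.8 mL = 1.35 mL total → factor 1.35/0.55 = 2.4545
Step 4: 275 μL brought to 3300 μL → factor 3300/275 = 12
Dilution factor through solution 4 = 25 × 3.4211 × 2.4545 × 12 = 2519.1
[solution 4] = 2.40 mM / 2519.1 = 0.0009527 mM = 953 nM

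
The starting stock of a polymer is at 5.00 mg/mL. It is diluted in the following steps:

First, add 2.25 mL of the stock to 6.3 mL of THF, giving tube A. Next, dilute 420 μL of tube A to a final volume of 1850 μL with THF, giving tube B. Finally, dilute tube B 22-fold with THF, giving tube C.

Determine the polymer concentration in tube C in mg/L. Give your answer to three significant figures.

Step 1: 2.25 mL + 6.3 mL = 8.55 mL total → factor 8.55/2.25 = 3.8
Step 2: 420 μL brought to 1850 μL → factor 1850/420 = 4.4048
Step 3: 22-fold → factor 22
Overall dilution factor = 3.8 × 4.4048 × 22 = 368.24
Final = 5.00 mg/mL / 368.24 = 0.01358 mg/mL = 13.6 mg/L

13.6 mg/L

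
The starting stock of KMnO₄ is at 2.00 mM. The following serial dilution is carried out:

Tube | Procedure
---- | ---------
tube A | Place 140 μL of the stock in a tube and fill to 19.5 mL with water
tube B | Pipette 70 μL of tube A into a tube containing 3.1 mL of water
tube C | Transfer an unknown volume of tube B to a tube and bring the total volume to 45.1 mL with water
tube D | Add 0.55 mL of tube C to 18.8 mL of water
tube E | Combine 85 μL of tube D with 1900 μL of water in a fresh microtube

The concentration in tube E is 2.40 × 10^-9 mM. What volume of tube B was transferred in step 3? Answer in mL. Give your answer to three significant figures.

0.280 mL

Step 1: 140 μL brought to 19.5 mL → factor 19500/140 = 139.29
Step 2: 70 μL + 3.1 mL = 3170 μL total → factor 3170/70 = 45.286
Step 3: v brought to 45.1 mL → factor = 45.1 mL/v
Step 4: 0.55 mL + 18.8 mL = 19.35 mL total → factor 19.35/0.55 = 35.182
Step 5: 85 μL + 1900 μL = 1985 μL total → factor 1985/85 = 23.353
Product of known-step factors = 5.1824 × 10^6
Overall factor = 2.00 mM / (2.40 × 10^-9 mM) = 8.3333 × 10^8
Step-3 factor = 8.3333 × 10^8 / 5.1824 × 10^6 = 160.8
v = 45.1 mL / 160.8 = 0.280 mL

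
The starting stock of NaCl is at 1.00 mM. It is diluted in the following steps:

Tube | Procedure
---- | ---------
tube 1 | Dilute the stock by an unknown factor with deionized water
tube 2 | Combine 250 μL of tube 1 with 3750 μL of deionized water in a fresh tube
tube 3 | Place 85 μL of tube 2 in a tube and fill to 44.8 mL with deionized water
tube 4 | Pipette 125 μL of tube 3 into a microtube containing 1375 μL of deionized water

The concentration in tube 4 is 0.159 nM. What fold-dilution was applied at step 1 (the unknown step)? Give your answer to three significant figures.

62.2-fold

Step 1: unknown factor x
Step 2: 250 μL + 3750 μL = 4000 μL total → factor 4000/250 = 16
Step 3: 85 μL brought to 44.8 mL → factor 44800/85 = 527.06
Step 4: 125 μL + 1375 μL = 1500 μL total → factor 1500/125 = 12
Product of known-step factors = 1.012 × 10^5
Overall factor = 1.00 mM / (0.159 nM) = 6.2893 × 10^6
x = 6.2893 × 10^6 / 1.012 × 10^5 = 62.2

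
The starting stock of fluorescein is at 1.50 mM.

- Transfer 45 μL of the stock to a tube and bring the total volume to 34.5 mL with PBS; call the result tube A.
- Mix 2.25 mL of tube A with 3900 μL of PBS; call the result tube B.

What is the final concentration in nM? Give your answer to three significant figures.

716 nM

Step 1: 45 μL brought to 34.5 mL → factor 34500/45 = 766.67
Step 2: 2.25 mL + 3900 μL = 6.15 mL total → factor 6.15/2.25 = 2.7333
Overall dilution factor = 766.67 × 2.7333 = 2095.6
Final = 1.50 mM / 2095.6 = 0.0007158 mM = 716 nM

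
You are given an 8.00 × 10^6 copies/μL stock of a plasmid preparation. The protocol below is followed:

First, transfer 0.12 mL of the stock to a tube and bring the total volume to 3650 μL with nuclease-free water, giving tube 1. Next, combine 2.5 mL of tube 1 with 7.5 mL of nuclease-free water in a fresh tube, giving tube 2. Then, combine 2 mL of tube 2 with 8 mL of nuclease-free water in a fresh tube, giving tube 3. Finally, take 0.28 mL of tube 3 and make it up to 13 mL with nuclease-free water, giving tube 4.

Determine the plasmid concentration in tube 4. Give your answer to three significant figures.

Step 1: 0.12 mL brought to 3650 μL → factor 3.65/0.12 = 30.417
Step 2: 2.5 mL + 7.5 mL = 10 mL total → factor 10/2.5 = 4
Step 3: 2 mL + 8 mL = 10 mL total → factor 10/2 = 5
Step 4: 0.28 mL brought to 13 mL → factor 13/0.28 = 46.429
Overall dilution factor = 30.417 × 4 × 5 × 46.429 = 28244
Final = 8.00 × 10^6 copies/μL / 28244 = 283 copies/μL

283 copies/μL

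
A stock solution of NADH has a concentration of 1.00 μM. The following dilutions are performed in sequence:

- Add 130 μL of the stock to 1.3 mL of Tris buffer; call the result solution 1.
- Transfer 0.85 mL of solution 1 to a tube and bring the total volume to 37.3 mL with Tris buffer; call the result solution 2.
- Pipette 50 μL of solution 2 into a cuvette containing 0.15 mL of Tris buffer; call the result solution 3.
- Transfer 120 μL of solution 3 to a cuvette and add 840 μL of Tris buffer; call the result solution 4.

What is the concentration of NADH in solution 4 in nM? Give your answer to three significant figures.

Step 1: 130 μL + 1.3 mL = 1430 μL total → factor 1430/130 = 11
Step 2: 0.85 mL brought to 37.3 mL → factor 37.3/0.85 = 43.882
Step 3: 50 μL + 0.15 mL = 200 μL total → factor 200/50 = 4
Step 4: 120 μL + 840 μL = 960 μL total → factor 960/120 = 8
Overall dilution factor = 11 × 43.882 × 4 × 8 = 15447
Final = 1.00 μM / 15447 = 6.474 × 10^-5 μM = 0.0647 nM

0.0647 nM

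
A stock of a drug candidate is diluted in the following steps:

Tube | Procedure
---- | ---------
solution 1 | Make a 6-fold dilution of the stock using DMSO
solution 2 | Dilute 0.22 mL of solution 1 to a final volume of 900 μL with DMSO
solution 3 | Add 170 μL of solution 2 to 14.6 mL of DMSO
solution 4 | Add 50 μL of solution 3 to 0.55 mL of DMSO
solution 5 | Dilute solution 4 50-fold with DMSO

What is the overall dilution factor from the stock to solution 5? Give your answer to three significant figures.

1.28 × 10^6

Step 1: 6-fold → factor 6
Step 2: 0.22 mL brought to 900 μL → factor 0.9/0.22 = 4.0909
Step 3: 170 μL + 14.6 mL = 14770 μL total → factor 14770/170 = 86.882
Step 4: 50 μL + 0.55 mL = 600 μL total → factor 600/50 = 12
Step 5: 50-fold → factor 50
Overall dilution factor = 6 × 4.0909 × 86.882 × 12 × 50 = 1.2795 × 10^6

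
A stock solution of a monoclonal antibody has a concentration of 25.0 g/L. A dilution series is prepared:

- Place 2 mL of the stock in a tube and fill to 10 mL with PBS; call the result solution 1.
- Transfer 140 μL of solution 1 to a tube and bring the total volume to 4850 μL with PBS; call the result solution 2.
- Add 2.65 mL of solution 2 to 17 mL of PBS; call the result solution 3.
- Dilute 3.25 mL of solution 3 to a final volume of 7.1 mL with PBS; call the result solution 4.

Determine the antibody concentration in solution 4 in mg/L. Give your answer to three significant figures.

Step 1: 2 mL brought to 10 mL → factor 10/2 = 5
Step 2: 140 μL brought to 4850 μL → factor 4850/140 = 34.643
Step 3: 2.65 mL + 17 mL = 19.65 mL total → factor 19.65/2.65 = 7.4151
Step 4: 3.25 mL brought to 7.1 mL → factor 7.1/3.25 = 2.1846
Overall dilution factor = 5 × 34.643 × 7.4151 × 2.1846 = 2805.9
Final = 25.0 g/L / 2805.9 = 0.008910 g/L = 8.91 mg/L

8.91 mg/L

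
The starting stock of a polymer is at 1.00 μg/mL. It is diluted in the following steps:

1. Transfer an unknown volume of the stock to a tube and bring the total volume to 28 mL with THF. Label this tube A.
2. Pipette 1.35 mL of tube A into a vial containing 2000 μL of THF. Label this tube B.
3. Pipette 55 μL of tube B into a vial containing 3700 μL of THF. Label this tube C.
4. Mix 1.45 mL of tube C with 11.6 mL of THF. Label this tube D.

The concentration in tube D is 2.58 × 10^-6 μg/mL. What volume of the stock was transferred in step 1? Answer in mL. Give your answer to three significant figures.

0.110 mL

Step 1: v brought to 28 mL → factor = 28 mL/v
Step 2: 1.35 mL + 2000 μL = 3.35 mL total → factor 3.35/1.35 = 2.4815
Step 3: 55 μL + 3700 μL = 3755 μL total → factor 3755/55 = 68.273
Step 4: 1.45 mL + 11.6 mL = 13.05 mL total → factor 13.05/1.45 = 9
Product of known-step factors = 1524.8
Overall factor = 1.00 μg/mL / (2.58 × 10^-6 μg/mL) = 3.876 × 10^5
Step-1 factor = 3.876 × 10^5 / 1524.8 = 254.2
v = 28 mL / 254.2 = 0.110 mL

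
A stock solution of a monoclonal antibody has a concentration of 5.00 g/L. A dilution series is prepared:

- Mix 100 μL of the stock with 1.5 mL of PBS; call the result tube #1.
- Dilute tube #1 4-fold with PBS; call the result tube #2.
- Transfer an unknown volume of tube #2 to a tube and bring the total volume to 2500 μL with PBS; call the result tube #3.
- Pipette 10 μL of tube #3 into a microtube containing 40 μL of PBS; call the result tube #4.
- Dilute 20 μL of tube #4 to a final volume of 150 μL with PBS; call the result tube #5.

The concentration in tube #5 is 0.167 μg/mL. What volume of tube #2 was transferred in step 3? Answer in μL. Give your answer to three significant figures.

200 μL

Step 1: 100 μL + 1.5 mL = 1600 μL total → factor 1600/100 = 16
Step 2: 4-fold → factor 4
Step 3: v brought to 2500 μL → factor = 2500 μL/v
Step 4: 10 μL + 40 μL = 50 μL total → factor 50/10 = 5
Step 5: 20 μL brought to 150 μL → factor 150/20 = 7.5
Product of known-step factors = 2400
Overall factor = 5.00 g/L / (0.167 μg/mL) = 29940
Step-3 factor = 29940 / 2400 = 12.475
v = 2500 μL / 12.475 = 200 μL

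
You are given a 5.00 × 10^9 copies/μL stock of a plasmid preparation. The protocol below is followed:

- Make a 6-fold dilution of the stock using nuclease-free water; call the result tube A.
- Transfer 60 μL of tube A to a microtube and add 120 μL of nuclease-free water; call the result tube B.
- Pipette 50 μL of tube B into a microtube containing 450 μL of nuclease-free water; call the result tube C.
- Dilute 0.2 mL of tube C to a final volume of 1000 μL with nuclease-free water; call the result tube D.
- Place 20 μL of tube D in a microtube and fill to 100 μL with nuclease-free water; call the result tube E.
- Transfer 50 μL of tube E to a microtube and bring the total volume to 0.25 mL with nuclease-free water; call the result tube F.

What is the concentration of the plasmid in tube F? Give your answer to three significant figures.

Step 1: 6-fold → factor 6
Step 2: 60 μL + 120 μL = 180 μL total → factor 180/60 = 3
Step 3: 50 μL + 450 μL = 500 μL total → factor 500/50 = 10
Step 4: 0.2 mL brought to 1000 μL → factor 1/0.2 = 5
Step 5: 20 μL brought to 100 μL → factor 100/20 = 5
Step 6: 50 μL brought to 0.25 mL → factor 250/50 = 5
Overall dilution factor = 6 × 3 × 10 × 5 × 5 × 5 = 22500
Final = 5.00 × 10^9 copies/μL / 22500 = 2.22 × 10^5 copies/μL

2.22 × 10^5 copies/μL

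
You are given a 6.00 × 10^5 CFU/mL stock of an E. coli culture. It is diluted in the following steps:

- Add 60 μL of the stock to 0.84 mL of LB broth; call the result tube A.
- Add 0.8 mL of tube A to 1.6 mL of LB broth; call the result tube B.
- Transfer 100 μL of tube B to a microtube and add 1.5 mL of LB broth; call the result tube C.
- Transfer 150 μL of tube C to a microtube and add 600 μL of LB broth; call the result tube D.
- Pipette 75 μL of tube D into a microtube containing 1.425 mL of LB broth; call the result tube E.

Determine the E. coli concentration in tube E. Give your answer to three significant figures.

Step 1: 60 μL + 0.84 mL = 900 μL total → factor 900/60 = 15
Step 2: 0.8 mL + 1.6 mL = 2.4 mL total → factor 2.4/0.8 = 3
Step 3: 100 μL + 1.5 mL = 1600 μL total → factor 1600/100 = 16
Step 4: 150 μL + 600 μL = 750 μL total → factor 750/150 = 5
Step 5: 75 μL + 1.425 mL = 1500 μL total → factor 1500/75 = 20
Overall dilution factor = 15 × 3 × 16 × 5 × 20 = 72000
Final = 6.00 × 10^5 CFU/mL / 72000 = 8.33 CFU/mL

8.33 CFU/mL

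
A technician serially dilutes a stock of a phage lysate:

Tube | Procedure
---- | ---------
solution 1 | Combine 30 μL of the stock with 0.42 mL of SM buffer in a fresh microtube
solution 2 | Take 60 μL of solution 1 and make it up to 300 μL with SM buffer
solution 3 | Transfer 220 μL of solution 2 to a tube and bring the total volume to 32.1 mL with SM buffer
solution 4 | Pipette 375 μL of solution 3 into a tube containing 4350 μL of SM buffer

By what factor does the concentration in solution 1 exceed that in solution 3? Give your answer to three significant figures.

Step 1: 30 μL + 0.42 mL = 450 μL total → factor 450/30 = 15
Step 2: 60 μL brought to 300 μL → factor 300/60 = 5
Step 3: 220 μL brought to 32.1 mL → factor 32100/220 = 145.91
Dilution factor to solution 1 = 15; to solution 3 = 10943
[solution 1]/[solution 3] = (factor to solution 3)/(factor to solution 1) = 10943/15 = 730

730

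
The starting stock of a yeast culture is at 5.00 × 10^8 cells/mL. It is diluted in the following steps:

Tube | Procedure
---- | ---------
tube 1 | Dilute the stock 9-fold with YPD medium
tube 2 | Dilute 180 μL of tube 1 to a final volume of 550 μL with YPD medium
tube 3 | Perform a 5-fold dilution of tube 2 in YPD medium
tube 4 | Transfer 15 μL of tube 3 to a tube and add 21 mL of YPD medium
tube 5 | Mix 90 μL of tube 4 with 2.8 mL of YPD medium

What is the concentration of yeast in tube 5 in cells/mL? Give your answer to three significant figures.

80.8 cells/mL

Step 1: 9-fold → factor 9
Step 2: 180 μL brought to 550 μL → factor 550/180 = 3.0556
Step 3: 5-fold → factor 5
Step 4: 15 μL + 21 mL = 21015 μL total → factor 21015/15 = 1401
Step 5: 90 μL + 2.8 mL = 2890 μL total → factor 2890/90 = 32.111
Overall dilution factor = 9 × 3.0556 × 5 × 1401 × 32.111 = 6.1858 × 10^6
Final = 5.00 × 10^8 cells/mL / 6.1858 × 10^6 = 80.8 cells/mL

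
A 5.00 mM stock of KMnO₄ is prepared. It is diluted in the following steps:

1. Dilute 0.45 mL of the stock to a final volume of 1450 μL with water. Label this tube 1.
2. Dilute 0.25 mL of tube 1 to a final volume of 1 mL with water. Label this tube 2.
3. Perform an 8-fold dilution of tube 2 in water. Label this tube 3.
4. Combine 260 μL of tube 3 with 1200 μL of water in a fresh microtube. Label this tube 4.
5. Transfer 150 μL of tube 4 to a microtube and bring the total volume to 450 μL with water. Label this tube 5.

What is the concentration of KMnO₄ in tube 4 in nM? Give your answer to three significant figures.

Step 1: 0.45 mL brought to 1450 μL → factor 1.45/0.45 = 3.2222
Step 2: 0.25 mL brought to 1 mL → factor 1/0.25 = 4
Step 3: 8-fold → factor 8
Step 4: 260 μL + 1200 μL = 1460 μL total → factor 1460/260 = 5.6154
Dilution factor through tube 4 = 3.2222 × 4 × 8 × 5.6154 = 579.01
[tube 4] = 5.00 mM / 579.01 = 0.008635 mM = 8.64 × 10^3 nM

8.64 × 10^3 nM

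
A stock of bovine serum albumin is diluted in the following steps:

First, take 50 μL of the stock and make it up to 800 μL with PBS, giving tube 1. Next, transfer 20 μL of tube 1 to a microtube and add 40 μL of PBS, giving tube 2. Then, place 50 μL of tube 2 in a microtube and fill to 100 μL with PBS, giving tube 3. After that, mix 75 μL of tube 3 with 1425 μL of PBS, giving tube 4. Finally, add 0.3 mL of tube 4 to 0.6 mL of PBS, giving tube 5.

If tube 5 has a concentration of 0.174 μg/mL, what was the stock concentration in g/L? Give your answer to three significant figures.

Step 1: 50 μL brought to 800 μL → factor 800/50 = 16
Step 2: 20 μL + 40 μL = 60 μL total → factor 60/20 = 3
Step 3: 50 μL brought to 100 μL → factor 100/50 = 2
Step 4: 75 μL + 1425 μL = 1500 μL total → factor 1500/75 = 20
Step 5: 0.3 mL + 0.6 mL = 0.9 mL total → factor 0.9/0.3 = 3
Overall dilution factor = 16 × 3 × 2 × 20 × 3 = 5760
Stock = 0.174 μg/mL × 5760 = 1002 μg/mL = 1.00 g/L

1.00 g/L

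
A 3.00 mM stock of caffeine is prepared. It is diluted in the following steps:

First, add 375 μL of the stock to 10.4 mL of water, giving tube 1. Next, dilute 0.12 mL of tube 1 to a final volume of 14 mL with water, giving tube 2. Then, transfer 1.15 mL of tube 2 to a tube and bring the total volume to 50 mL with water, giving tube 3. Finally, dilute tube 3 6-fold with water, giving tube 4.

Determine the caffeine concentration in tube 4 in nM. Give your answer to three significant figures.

3.43 nM

Step 1: 375 μL + 10.4 mL = 10775 μL total → factor 10775/375 = 28.733
Step 2: 0.12 mL brought to 14 mL → factor 14/0.12 = 116.67
Step 3: 1.15 mL brought to 50 mL → factor 50/1.15 = 43.478
Step 4: 6-fold → factor 6
Overall dilution factor = 28.733 × 116.67 × 43.478 × 6 = 8.7449 × 10^5
Final = 3.00 mM / 8.7449 × 10^5 = 3.431 × 10^-6 mM = 3.43 nM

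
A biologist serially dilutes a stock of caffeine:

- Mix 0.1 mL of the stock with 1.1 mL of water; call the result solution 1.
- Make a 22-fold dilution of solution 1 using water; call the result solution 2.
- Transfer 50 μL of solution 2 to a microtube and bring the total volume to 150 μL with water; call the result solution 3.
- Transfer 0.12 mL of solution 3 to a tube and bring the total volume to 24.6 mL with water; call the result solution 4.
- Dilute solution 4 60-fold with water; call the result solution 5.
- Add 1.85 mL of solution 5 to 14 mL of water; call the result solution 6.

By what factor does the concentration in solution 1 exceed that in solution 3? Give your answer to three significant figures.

Step 1: 0.1 mL + 1.1 mL = 1.2 mL total → factor 1.2/0.1 = 12
Step 2: 22-fold → factor 22
Step 3: 50 μL brought to 150 μL → factor 150/50 = 3
Dilution factor to solution 1 = 12; to solution 3 = 792
[solution 1]/[solution 3] = (factor to solution 3)/(factor to solution 1) = 792/12 = 66.0

66.0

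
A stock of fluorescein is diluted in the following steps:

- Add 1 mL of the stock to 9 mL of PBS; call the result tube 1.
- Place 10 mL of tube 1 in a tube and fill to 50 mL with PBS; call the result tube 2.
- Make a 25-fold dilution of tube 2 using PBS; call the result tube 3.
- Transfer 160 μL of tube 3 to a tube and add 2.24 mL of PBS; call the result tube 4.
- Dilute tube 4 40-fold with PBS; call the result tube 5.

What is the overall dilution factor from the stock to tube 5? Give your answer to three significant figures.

Step 1: 1 mL + 9 mL = 10 mL total → factor 10/1 = 10
Step 2: 10 mL brought to 50 mL → factor 50/10 = 5
Step 3: 25-fold → factor 25
Step 4: 160 μL + 2.24 mL = 2400 μL total → factor 2400/160 = 15
Step 5: 40-fold → factor 40
Overall dilution factor = 10 × 5 × 25 × 15 × 40 = 7.5 × 10^5

7.50 × 10^5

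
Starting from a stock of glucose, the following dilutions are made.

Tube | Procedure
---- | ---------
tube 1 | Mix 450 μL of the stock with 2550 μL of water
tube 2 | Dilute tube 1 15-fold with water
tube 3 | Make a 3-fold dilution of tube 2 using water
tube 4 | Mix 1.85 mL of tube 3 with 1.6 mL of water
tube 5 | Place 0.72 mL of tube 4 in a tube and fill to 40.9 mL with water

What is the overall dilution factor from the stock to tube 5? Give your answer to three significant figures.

Step 1: 450 μL + 2550 μL = 3000 μL total → factor 3000/450 = 6.6667
Step 2: 15-fold → factor 15
Step 3: 3-fold → factor 3
Step 4: 1.85 mL + 1.6 mL = 3.45 mL total → factor 3.45/1.85 = 1.8649
Step 5: 0.72 mL brought to 40.9 mL → factor 40.9/0.72 = 56.806
Overall dilution factor = 6.6667 × 15 × 3 × 1.8649 × 56.806 = 31780

3.18 × 10^4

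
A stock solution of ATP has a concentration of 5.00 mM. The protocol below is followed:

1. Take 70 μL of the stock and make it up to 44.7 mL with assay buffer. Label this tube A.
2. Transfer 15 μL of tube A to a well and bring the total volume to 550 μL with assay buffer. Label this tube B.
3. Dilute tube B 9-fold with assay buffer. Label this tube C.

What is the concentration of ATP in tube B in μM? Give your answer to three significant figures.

Step 1: 70 μL brought to 44.7 mL → factor 44700/70 = 638.57
Step 2: 15 μL brought to 550 μL → factor 550/15 = 36.667
Dilution factor through tube B = 638.57 × 36.667 = 23414
[tube B] = 5.00 mM / 23414 = 0.0002135 mM = 0.214 μM

0.214 μM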